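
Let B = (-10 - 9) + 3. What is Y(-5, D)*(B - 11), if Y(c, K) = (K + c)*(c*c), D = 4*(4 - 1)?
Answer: -4725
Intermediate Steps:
D = 12 (D = 4*3 = 12)
B = -16 (B = -19 + 3 = -16)
Y(c, K) = c**2*(K + c) (Y(c, K) = (K + c)*c**2 = c**2*(K + c))
Y(-5, D)*(B - 11) = ((-5)**2*(12 - 5))*(-16 - 11) = (25*7)*(-27) = 175*(-27) = -4725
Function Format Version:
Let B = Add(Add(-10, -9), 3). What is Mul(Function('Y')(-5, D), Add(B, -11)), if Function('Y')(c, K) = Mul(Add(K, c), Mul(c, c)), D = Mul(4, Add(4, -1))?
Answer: -4725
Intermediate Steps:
D = 12 (D = Mul(4, 3) = 12)
B = -16 (B = Add(-19, 3) = -16)
Function('Y')(c, K) = Mul(Pow(c, 2), Add(K, c)) (Function('Y')(c, K) = Mul(Add(K, c), Pow(c, 2)) = Mul(Pow(c, 2), Add(K, c)))
Mul(Function('Y')(-5, D), Add(B, -11)) = Mul(Mul(Pow(-5, 2), Add(12, -5)), Add(-16, -11)) = Mul(Mul(25, 7), -27) = Mul(175, -27) = -4725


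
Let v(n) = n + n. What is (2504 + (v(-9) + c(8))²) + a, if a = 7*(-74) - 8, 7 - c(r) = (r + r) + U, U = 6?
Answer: 3067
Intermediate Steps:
c(r) = 1 - 2*r (c(r) = 7 - ((r + r) + 6) = 7 - (2*r + 6) = 7 - (6 + 2*r) = 7 + (-6 - 2*r) = 1 - 2*r)
v(n) = 2*n
a = -526 (a = -518 - 8 = -526)
(2504 + (v(-9) + c(8))²) + a = (2504 + (2*(-9) + (1 - 2*8))²) - 526 = (2504 + (-18 + (1 - 16))²) - 526 = (2504 + (-18 - 15)²) - 526 = (2504 + (-33)²) - 526 = (2504 + 1089) - 526 = 3593 - 526 = 3067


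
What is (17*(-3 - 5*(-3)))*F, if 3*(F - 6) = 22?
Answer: 2720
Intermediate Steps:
F = 40/3 (F = 6 + (⅓)*22 = 6 + 22/3 = 40/3 ≈ 13.333)
(17*(-3 - 5*(-3)))*F = (17*(-3 - 5*(-3)))*(40/3) = (17*(-3 + 15))*(40/3) = (17*12)*(40/3) = 204*(40/3) = 2720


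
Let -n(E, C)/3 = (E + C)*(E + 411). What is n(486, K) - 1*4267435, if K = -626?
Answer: -3890695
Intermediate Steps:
n(E, C) = -3*(411 + E)*(C + E) (n(E, C) = -3*(E + C)*(E + 411) = -3*(C + E)*(411 + E) = -3*(411 + E)*(C + E))
n(486, K) - 1*4267435 = (-1233*(-626) - 1233*486 - 3*486**2 - 3*(-626)*486) - 1*4267435 = (771858 - 599238 - 3*236196 + 912708) - 4267435 = (771858 - 599238 - 708588 + 912708) - 4267435 = 376740 - 4267435 = -3890695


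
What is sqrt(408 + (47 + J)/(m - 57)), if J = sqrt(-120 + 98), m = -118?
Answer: sqrt(499471 - 7*I*sqrt(22))/35 ≈ 20.192 - 0.00066368*I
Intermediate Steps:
J = I*sqrt(22) (J = sqrt(-22) = I*sqrt(22) ≈ 4.6904*I)
sqrt(408 + (47 + J)/(m - 57)) = sqrt(408 + (47 + I*sqrt(22))/(-118 - 57)) = sqrt(408 + (47 + I*sqrt(22))/(-175)) = sqrt(408 + (47 + I*sqrt(22))*(-1/175)) = sqrt(408 + (-47/175 - I*sqrt(22)/175)) = sqrt(71353/175 - I*sqrt(22)/175)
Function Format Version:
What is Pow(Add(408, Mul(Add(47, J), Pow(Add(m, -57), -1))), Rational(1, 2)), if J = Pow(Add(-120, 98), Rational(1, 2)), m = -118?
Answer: Mul(Rational(1, 35), Pow(Add(499471, Mul(-7, I, Pow(22, Rational(1, 2)))), Rational(1, 2))) ≈ Add(20.192, Mul(-0.00066368, I))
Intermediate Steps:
J = Mul(I, Pow(22, Rational(1, 2))) (J = Pow(-22, Rational(1, 2)) = Mul(I, Pow(22, Rational(1, 2))) ≈ Mul(4.6904, I))
Pow(Add(408, Mul(Add(47, J), Pow(Add(m, -57), -1))), Rational(1, 2)) = Pow(Add(408, Mul(Add(47, Mul(I, Pow(22, Rational(1, 2)))), Pow(Add(-118, -57), -1))), Rational(1, 2)) = Pow(Add(408, Mul(Add(47, Mul(I, Pow(22, Rational(1, 2)))), Pow(-175, -1))), Rational(1, 2)) = Pow(Add(408, Mul(Add(47, Mul(I, Pow(22, Rational(1, 2)))), Rational(-1, 175))), Rational(1, 2)) = Pow(Add(408, Add(Rational(-47, 175), Mul(Rational(-1, 175), I, Pow(22, Rational(1, 2))))), Rational(1, 2)) = Pow(Add(Rational(71353, 175), Mul(Rational(-1, 175), I, Pow(22, Rational(1, 2)))), Rational(1, 2))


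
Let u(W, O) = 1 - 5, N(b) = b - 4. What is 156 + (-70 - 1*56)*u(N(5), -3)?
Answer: 660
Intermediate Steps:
N(b) = -4 + b
u(W, O) = -4
156 + (-70 - 1*56)*u(N(5), -3) = 156 + (-70 - 1*56)*(-4) = 156 + (-70 - 56)*(-4) = 156 - 126*(-4) = 156 + 504 = 660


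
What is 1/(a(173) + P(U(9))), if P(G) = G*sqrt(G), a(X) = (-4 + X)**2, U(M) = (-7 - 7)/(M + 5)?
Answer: 28561/815730722 + I/815730722 ≈ 3.5013e-5 + 1.2259e-9*I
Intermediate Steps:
U(M) = -14/(5 + M)
P(G) = G**(3/2)
1/(a(173) + P(U(9))) = 1/((-4 + 173)**2 + (-14/(5 + 9))**(3/2)) = 1/(169**2 + (-14/14)**(3/2)) = 1/(28561 + (-14*1/14)**(3/2)) = 1/(28561 + (-1)**(3/2)) = 1/(28561 - I) = (28561 + I)/815730722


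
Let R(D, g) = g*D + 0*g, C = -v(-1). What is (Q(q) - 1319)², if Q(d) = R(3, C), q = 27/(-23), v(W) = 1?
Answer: 1747684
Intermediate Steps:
q = -27/23 (q = 27*(-1/23) = -27/23 ≈ -1.1739)
C = -1 (C = -1*1 = -1)
R(D, g) = D*g (R(D, g) = D*g + 0 = D*g)
Q(d) = -3 (Q(d) = 3*(-1) = -3)
(Q(q) - 1319)² = (-3 - 1319)² = (-1322)² = 1747684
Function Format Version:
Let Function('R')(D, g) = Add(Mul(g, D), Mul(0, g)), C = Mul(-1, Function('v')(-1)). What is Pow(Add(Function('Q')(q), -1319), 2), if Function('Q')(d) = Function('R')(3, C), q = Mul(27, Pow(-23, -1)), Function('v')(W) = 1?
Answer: 1747684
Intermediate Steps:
q = Rational(-27, 23) (q = Mul(27, Rational(-1, 23)) = Rational(-27, 23) ≈ -1.1739)
C = -1 (C = Mul(-1, 1) = -1)
Function('R')(D, g) = Mul(D, g) (Function('R')(D, g) = Add(Mul(D, g), 0) = Mul(D, g))
Function('Q')(d) = -3 (Function('Q')(d) = Mul(3, -1) = -3)
Pow(Add(Function('Q')(q), -1319), 2) = Pow(Add(-3, -1319), 2) = Pow(-1322, 2) = 1747684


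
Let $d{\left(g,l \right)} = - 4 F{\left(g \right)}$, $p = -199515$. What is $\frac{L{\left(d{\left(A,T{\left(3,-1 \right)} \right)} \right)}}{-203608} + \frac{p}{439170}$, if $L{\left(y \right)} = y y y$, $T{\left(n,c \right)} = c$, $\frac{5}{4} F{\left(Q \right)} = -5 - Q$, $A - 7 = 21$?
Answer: $- \frac{581023173707}{93144297250} \approx -6.2379$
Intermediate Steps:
$A = 28$ ($A = 7 + 21 = 28$)
$F{\left(Q \right)} = -4 - \frac{4 Q}{5}$ ($F{\left(Q \right)} = \frac{4 \left(-5 - Q\right)}{5} = -4 - \frac{4 Q}{5}$)
$d{\left(g,l \right)} = 16 + \frac{16 g}{5}$ ($d{\left(g,l \right)} = - 4 \left(-4 - \frac{4 g}{5}\right) = 16 + \frac{16 g}{5}$)
$L{\left(y \right)} = y^{3}$ ($L{\left(y \right)} = y^{2} y = y^{3}$)
$\frac{L{\left(d{\left(A,T{\left(3,-1 \right)} \right)} \right)}}{-203608} + \frac{p}{439170} = \frac{\left(16 + \frac{16}{5} \cdot 28\right)^{3}}{-203608} - \frac{199515}{439170} = \left(16 + \frac{448}{5}\right)^{3} \left(- \frac{1}{203608}\right) - \frac{13301}{29278} = \left(\frac{528}{5}\right)^{3} \left(- \frac{1}{203608}\right) - \frac{13301}{29278} = \frac{147197952}{125} \left(- \frac{1}{203608}\right) - \frac{13301}{29278} = - \frac{18399744}{3181375} - \frac{13301}{29278} = - \frac{581023173707}{93144297250}$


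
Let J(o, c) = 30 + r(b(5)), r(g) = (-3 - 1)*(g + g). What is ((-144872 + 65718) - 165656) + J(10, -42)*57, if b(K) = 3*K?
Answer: -249940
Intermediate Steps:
r(g) = -8*g
J(o, c) = -90 (J(o, c) = 30 - 24*5 = 30 - 8*15 = 30 - 120 = -90)
((-144872 + 65718) - 165656) + J(10, -42)*57 = ((-144872 + 65718) - 165656) - 90*57 = (-79154 - 165656) - 5130 = -244810 - 5130 = -249940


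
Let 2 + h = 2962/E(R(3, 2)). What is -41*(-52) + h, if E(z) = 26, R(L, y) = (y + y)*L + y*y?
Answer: 29171/13 ≈ 2243.9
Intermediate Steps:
R(L, y) = y² + 2*L*y (R(L, y) = (2*y)*L + y² = 2*L*y + y² = y² + 2*L*y)
h = 1455/13 (h = -2 + 2962/26 = -2 + 2962*(1/26) = -2 + 1481/13 = 1455/13 ≈ 111.92)
-41*(-52) + h = -41*(-52) + 1455/13 = 2132 + 1455/13 = 29171/13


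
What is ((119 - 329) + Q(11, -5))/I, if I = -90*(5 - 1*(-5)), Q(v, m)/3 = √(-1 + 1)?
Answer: 7/30 ≈ 0.23333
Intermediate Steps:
Q(v, m) = 0 (Q(v, m) = 3*√(-1 + 1) = 3*√0 = 3*0 = 0)
I = -900 (I = -90*(5 + 5) = -90*10 = -900)
((119 - 329) + Q(11, -5))/I = ((119 - 329) + 0)/(-900) = (-210 + 0)*(-1/900) = -210*(-1/900) = 7/30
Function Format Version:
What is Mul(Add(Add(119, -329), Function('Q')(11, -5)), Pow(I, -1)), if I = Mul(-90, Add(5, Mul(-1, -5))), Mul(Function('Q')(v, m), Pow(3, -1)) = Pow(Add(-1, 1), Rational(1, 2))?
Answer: Rational(7, 30) ≈ 0.23333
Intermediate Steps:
Function('Q')(v, m) = 0 (Function('Q')(v, m) = Mul(3, Pow(Add(-1, 1), Rational(1, 2))) = Mul(3, Pow(0, Rational(1, 2))) = Mul(3, 0) = 0)
I = -900 (I = Mul(-90, Add(5, 5)) = Mul(-90, 10) = -900)
Mul(Add(Add(119, -329), Function('Q')(11, -5)), Pow(I, -1)) = Mul(Add(Add(119, -329), 0), Pow(-900, -1)) = Mul(Add(-210, 0), Rational(-1, 900)) = Mul(-210, Rational(-1, 900)) = Rational(7, 30)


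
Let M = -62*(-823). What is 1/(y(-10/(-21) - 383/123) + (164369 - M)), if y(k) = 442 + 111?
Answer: 1/113896 ≈ 8.7799e-6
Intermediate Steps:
y(k) = 553
M = 51026
1/(y(-10/(-21) - 383/123) + (164369 - M)) = 1/(553 + (164369 - 1*51026)) = 1/(553 + (164369 - 51026)) = 1/(553 + 113343) = 1/113896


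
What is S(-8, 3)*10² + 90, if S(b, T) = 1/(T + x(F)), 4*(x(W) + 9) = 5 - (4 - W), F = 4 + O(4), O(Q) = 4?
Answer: 190/3 ≈ 63.333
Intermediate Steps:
F = 8 (F = 4 + 4 = 8)
x(W) = -35/4 + W/4 (x(W) = -9 + (5 - (4 - W))/4 = -9 + (5 + (-4 + W))/4 = -9 + (1 + W)/4 = -9 + (¼ + W/4) = -35/4 + W/4)
S(b, T) = 1/(-27/4 + T) (S(b, T) = 1/(T + (-35/4 + (¼)*8)) = 1/(T + (-35/4 + 2)) = 1/(T - 27/4) = 1/(-27/4 + T))
S(-8, 3)*10² + 90 = (4/(-27 + 4*3))*10² + 90 = (4/(-27 + 12))*100 + 90 = (4/(-15))*100 + 90 = (4*(-1/15))*100 + 90 = -4/15*100 + 90 = -80/3 + 90 = 190/3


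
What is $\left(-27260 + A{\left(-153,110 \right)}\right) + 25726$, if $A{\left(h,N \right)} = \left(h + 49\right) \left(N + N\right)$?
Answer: $-24414$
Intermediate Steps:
$A{\left(h,N \right)} = 2 N \left(49 + h\right)$ ($A{\left(h,N \right)} = \left(49 + h\right) 2 N = 2 N \left(49 + h\right)$)
$\left(-27260 + A{\left(-153,110 \right)}\right) + 25726 = \left(-27260 + 2 \cdot 110 \left(49 - 153\right)\right) + 25726 = \left(-27260 + 2 \cdot 110 \left(-104\right)\right) + 25726 = \left(-27260 - 22880\right) + 25726 = -50140 + 25726 = -24414$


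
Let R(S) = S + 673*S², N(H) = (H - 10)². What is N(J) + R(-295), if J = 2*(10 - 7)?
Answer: 58567546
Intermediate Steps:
J = 6 (J = 2*3 = 6)
N(H) = (-10 + H)²
N(J) + R(-295) = (-10 + 6)² - 295*(1 + 673*(-295)) = (-4)² - 295*(1 - 198535) = 16 - 295*(-198534) = 16 + 58567530 = 58567546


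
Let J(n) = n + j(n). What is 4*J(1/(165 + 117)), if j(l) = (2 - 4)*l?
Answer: -2/141 ≈ -0.014184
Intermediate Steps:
j(l) = -2*l
J(n) = -n (J(n) = n - 2*n = -n)
4*J(1/(165 + 117)) = 4*(-1/(165 + 117)) = 4*(-1/282) = -2/141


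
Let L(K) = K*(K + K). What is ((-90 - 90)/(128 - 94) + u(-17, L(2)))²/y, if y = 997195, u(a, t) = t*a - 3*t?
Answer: 1579220/57637871 ≈ 0.027399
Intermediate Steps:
L(K) = 2*K² (L(K) = K*(2*K) = 2*K²)
u(a, t) = -3*t + a*t (u(a, t) = a*t - 3*t = -3*t + a*t)
((-90 - 90)/(128 - 94) + u(-17, L(2)))²/y = ((-90 - 90)/(128 - 94) + (2*2²)*(-3 - 17))²/997195 = (-180/34 + (2*4)*(-20))²*(1/997195) = (-180*1/34 + 8*(-20))²*(1/997195) = (-90/17 - 160)²*(1/997195) = (-2810/17)²*(1/997195) = (7896100/289)*(1/997195) = 1579220/57637871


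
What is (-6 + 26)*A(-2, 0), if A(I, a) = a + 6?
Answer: 120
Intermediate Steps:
A(I, a) = 6 + a
(-6 + 26)*A(-2, 0) = (-6 + 26)*(6 + 0) = 20*6 = 120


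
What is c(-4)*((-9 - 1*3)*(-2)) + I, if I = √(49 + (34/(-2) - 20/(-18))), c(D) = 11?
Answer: 264 + √298/3 ≈ 269.75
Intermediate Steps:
I = √298/3 (I = √(49 + (34*(-½) - 20*(-1/18))) = √(49 + (-17 + 10/9)) = √(49 - 143/9) = √(298/9) = √298/3 ≈ 5.7542)
c(-4)*((-9 - 1*3)*(-2)) + I = 11*((-9 - 1*3)*(-2)) + √298/3 = 11*((-9 - 3)*(-2)) + √298/3 = 11*(-12*(-2)) + √298/3 = 11*24 + √298/3 = 264 + √298/3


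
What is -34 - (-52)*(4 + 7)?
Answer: 538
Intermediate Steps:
-34 - (-52)*(4 + 7) = -34 - (-52)*11 = -34 - 26*(-22) = -34 + 572 = 538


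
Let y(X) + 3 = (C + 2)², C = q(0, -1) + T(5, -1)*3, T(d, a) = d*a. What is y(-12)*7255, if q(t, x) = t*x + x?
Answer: 1400215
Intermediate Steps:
T(d, a) = a*d
q(t, x) = x + t*x
C = -16 (C = -(1 + 0) - 1*5*3 = -1*1 - 5*3 = -1 - 15 = -16)
y(X) = 193 (y(X) = -3 + (-16 + 2)² = -3 + (-14)² = -3 + 196 = 193)
y(-12)*7255 = 193*7255 = 1400215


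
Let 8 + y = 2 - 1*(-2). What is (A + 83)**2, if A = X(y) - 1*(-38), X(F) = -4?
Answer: 13689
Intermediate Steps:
y = -4 (y = -8 + (2 - 1*(-2)) = -8 + (2 + 2) = -8 + 4 = -4)
A = 34 (A = -4 - 1*(-38) = -4 + 38 = 34)
(A + 83)**2 = (34 + 83)**2 = 117**2 = 13689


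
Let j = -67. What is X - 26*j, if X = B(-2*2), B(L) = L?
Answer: 1738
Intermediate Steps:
X = -4 (X = -2*2 = -4)
X - 26*j = -4 - 26*(-67) = -4 + 1742 = 1738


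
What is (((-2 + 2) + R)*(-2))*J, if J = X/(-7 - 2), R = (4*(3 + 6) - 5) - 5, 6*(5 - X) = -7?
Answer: 962/27 ≈ 35.630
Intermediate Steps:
X = 37/6 (X = 5 - ⅙*(-7) = 5 + 7/6 = 37/6 ≈ 6.1667)
R = 26 (R = (4*9 - 5) - 5 = (36 - 5) - 5 = 31 - 5 = 26)
J = -37/54 (J = 37/(6*(-7 - 2)) = (37/6)/(-9) = (37/6)*(-⅑) = -37/54 ≈ -0.68519)
(((-2 + 2) + R)*(-2))*J = (((-2 + 2) + 26)*(-2))*(-37/54) = ((0 + 26)*(-2))*(-37/54) = (26*(-2))*(-37/54) = -52*(-37/54) = 962/27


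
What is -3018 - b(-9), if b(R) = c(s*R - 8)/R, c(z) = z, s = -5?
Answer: -27125/9 ≈ -3013.9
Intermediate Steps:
b(R) = (-8 - 5*R)/R (b(R) = (-5*R - 8)/R = (-8 - 5*R)/R)
-3018 - b(-9) = -3018 - (-5 - 8/(-9)) = -3018 - (-5 - 8*(-1/9)) = -3018 - (-5 + 8/9) = -3018 - 1*(-37/9) = -3018 + 37/9 = -27125/9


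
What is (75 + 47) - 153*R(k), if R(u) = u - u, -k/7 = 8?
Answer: 122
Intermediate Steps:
k = -56 (k = -7*8 = -56)
R(u) = 0
(75 + 47) - 153*R(k) = (75 + 47) - 153*0 = 122 + 0 = 122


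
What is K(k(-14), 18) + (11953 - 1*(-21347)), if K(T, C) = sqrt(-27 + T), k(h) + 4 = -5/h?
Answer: 33300 + I*sqrt(6006)/14 ≈ 33300.0 + 5.5356*I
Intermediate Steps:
k(h) = -4 - 5/h
K(k(-14), 18) + (11953 - 1*(-21347)) = sqrt(-27 + (-4 - 5/(-14))) + (11953 - 1*(-21347)) = sqrt(-27 + (-4 - 5*(-1/14))) + (11953 + 21347) = sqrt(-27 + (-4 + 5/14)) + 33300 = sqrt(-27 - 51/14) + 33300 = sqrt(-429/14) + 33300 = I*sqrt(6006)/14 + 33300 = 33300 + I*sqrt(6006)/14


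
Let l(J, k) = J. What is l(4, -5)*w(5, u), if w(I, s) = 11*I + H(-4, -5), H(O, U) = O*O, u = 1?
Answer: 284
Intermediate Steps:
H(O, U) = O**2
w(I, s) = 16 + 11*I (w(I, s) = 11*I + (-4)**2 = 11*I + 16 = 16 + 11*I)
l(4, -5)*w(5, u) = 4*(16 + 11*5) = 4*(16 + 55) = 4*71 = 284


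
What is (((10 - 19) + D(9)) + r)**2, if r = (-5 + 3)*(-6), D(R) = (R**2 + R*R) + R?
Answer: 30276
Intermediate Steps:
D(R) = R + 2*R**2 (D(R) = (R**2 + R**2) + R = 2*R**2 + R = R + 2*R**2)
r = 12 (r = -2*(-6) = 12)
(((10 - 19) + D(9)) + r)**2 = (((10 - 19) + 9*(1 + 2*9)) + 12)**2 = ((-9 + 9*(1 + 18)) + 12)**2 = ((-9 + 9*19) + 12)**2 = ((-9 + 171) + 12)**2 = (162 + 12)**2 = 174**2 = 30276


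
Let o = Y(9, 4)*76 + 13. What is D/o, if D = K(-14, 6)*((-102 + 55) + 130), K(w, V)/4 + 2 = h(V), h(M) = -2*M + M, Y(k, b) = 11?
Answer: -2656/849 ≈ -3.1284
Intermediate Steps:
h(M) = -M
o = 849 (o = 11*76 + 13 = 836 + 13 = 849)
K(w, V) = -8 - 4*V (K(w, V) = -8 + 4*(-V) = -8 - 4*V)
D = -2656 (D = (-8 - 4*6)*((-102 + 55) + 130) = (-8 - 24)*(-47 + 130) = -32*83 = -2656)
D/o = -2656/849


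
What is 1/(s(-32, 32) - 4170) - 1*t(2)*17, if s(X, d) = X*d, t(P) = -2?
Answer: 176595/5194 ≈ 34.000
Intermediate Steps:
1/(s(-32, 32) - 4170) - 1*t(2)*17 = 1/(-32*32 - 4170) - 1*(-2)*17 = 1/(-1024 - 4170) - (-2)*17 = 1/(-5194) - 1*(-34) = -1/5194 + 34 = 176595/5194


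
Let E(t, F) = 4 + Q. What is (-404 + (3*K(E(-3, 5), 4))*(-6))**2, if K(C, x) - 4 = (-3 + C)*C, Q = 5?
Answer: 2096704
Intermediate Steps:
E(t, F) = 9 (E(t, F) = 4 + 5 = 9)
K(C, x) = 4 + C*(-3 + C) (K(C, x) = 4 + (-3 + C)*C = 4 + C*(-3 + C))
(-404 + (3*K(E(-3, 5), 4))*(-6))**2 = (-404 + (3*(4 + 9**2 - 3*9))*(-6))**2 = (-404 + (3*(4 + 81 - 27))*(-6))**2 = (-404 + (3*58)*(-6))**2 = (-404 + 174*(-6))**2 = (-404 - 1044)**2 = (-1448)**2 = 2096704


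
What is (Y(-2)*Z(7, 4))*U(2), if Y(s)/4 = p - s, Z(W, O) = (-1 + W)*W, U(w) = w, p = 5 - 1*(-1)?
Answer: 2688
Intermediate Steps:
p = 6 (p = 5 + 1 = 6)
Z(W, O) = W*(-1 + W)
Y(s) = 24 - 4*s (Y(s) = 4*(6 - s) = 24 - 4*s)
(Y(-2)*Z(7, 4))*U(2) = ((24 - 4*(-2))*(7*(-1 + 7)))*2 = ((24 + 8)*(7*6))*2 = (32*42)*2 = 1344*2 = 2688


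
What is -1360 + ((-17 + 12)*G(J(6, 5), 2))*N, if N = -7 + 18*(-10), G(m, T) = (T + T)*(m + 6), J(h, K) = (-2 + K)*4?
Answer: 65960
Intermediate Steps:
J(h, K) = -8 + 4*K
G(m, T) = 2*T*(6 + m) (G(m, T) = (2*T)*(6 + m) = 2*T*(6 + m))
N = -187 (N = -7 - 180 = -187)
-1360 + ((-17 + 12)*G(J(6, 5), 2))*N = -1360 + ((-17 + 12)*(2*2*(6 + (-8 + 4*5))))*(-187) = -1360 - 10*2*(6 + (-8 + 20))*(-187) = -1360 - 10*2*(6 + 12)*(-187) = -1360 - 10*2*18*(-187) = -1360 - 5*72*(-187) = -1360 - 360*(-187) = -1360 + 67320 = 65960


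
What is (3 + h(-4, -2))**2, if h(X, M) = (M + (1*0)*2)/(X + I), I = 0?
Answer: 49/4 ≈ 12.250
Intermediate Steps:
h(X, M) = M/X (h(X, M) = (M + (1*0)*2)/(X + 0) = (M + 0*2)/X = (M + 0)/X = M/X)
(3 + h(-4, -2))**2 = (3 - 2/(-4))**2 = (3 - 2*(-1/4))**2 = (3 + 1/2)**2 = (7/2)**2 = 49/4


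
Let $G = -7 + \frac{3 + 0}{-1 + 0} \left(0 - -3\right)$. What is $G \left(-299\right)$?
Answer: $4784$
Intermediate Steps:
$G = -16$ ($G = -7 + \frac{3}{-1} \left(0 + 3\right) = -7 + 3 \left(-1\right) 3 = -7 - 9 = -16$)
$G \left(-299\right) = \left(-16\right) \left(-299\right) = 4784$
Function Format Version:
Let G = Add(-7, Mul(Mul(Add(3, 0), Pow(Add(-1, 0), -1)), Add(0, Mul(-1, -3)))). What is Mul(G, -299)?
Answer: 4784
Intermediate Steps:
G = -16 (G = Add(-7, Mul(Mul(3, Pow(-1, -1)), Add(0, 3))) = Add(-7, Mul(Mul(3, -1), 3)) = Add(-7, Mul(-3, 3)) = Add(-7, -9) = -16)
Mul(G, -299) = Mul(-16, -299) = 4784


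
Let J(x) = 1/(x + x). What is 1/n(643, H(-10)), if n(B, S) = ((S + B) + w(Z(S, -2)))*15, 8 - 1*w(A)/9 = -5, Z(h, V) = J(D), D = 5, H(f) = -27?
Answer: 1/10995 ≈ 9.0950e-5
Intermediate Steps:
J(x) = 1/(2*x)
Z(h, V) = ⅒ (Z(h, V) = (½)/5 = (½)*(⅕) = ⅒)
w(A) = 117 (w(A) = 72 - 9*(-5) = 72 + 45 = 117)
n(B, S) = 1755 + 15*B + 15*S (n(B, S) = ((S + B) + 117)*15 = ((B + S) + 117)*15 = (117 + B + S)*15 = 1755 + 15*B + 15*S)
1/n(643, H(-10)) = 1/(1755 + 15*643 + 15*(-27)) = 1/(1755 + 9645 - 405) = 1/10995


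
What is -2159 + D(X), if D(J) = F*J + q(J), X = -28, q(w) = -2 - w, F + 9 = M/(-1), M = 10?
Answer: -1601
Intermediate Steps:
F = -19 (F = -9 + 10/(-1) = -9 + 10*(-1) = -9 - 10 = -19)
D(J) = -2 - 20*J (D(J) = -19*J + (-2 - J) = -2 - 20*J)
-2159 + D(X) = -2159 + (-2 - 20*(-28)) = -2159 + (-2 + 560) = -2159 + 558 = -1601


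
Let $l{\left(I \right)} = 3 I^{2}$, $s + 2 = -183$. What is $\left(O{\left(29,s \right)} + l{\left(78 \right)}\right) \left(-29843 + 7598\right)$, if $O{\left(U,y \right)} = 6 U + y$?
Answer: $-405771045$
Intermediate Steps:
$s = -185$ ($s = -2 - 183 = -185$)
$O{\left(U,y \right)} = y + 6 U$
$\left(O{\left(29,s \right)} + l{\left(78 \right)}\right) \left(-29843 + 7598\right) = \left(\left(-185 + 6 \cdot 29\right) + 3 \cdot 78^{2}\right) \left(-29843 + 7598\right) = \left(\left(-185 + 174\right) + 3 \cdot 6084\right) \left(-22245\right) = \left(-11 + 18252\right) \left(-22245\right) = 18241 \left(-22245\right) = -405771045$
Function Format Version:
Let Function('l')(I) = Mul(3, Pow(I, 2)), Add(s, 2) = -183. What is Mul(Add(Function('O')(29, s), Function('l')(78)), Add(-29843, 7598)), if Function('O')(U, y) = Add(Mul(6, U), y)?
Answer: -405771045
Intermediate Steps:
s = -185 (s = Add(-2, -183) = -185)
Function('O')(U, y) = Add(y, Mul(6, U))
Mul(Add(Function('O')(29, s), Function('l')(78)), Add(-29843, 7598)) = Mul(Add(Add(-185, Mul(6, 29)), Mul(3, Pow(78, 2))), Add(-29843, 7598)) = Mul(Add(Add(-185, 174), Mul(3, 6084)), -22245) = Mul(Add(-11, 18252), -22245) = Mul(18241, -22245) = -405771045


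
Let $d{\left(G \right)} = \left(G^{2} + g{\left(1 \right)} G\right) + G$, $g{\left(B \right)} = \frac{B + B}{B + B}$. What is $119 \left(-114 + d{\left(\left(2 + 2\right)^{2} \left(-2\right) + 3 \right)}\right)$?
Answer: $79611$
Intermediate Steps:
$g{\left(B \right)} = 1$ ($g{\left(B \right)} = \frac{2 B}{2 B} = 2 B \frac{1}{2 B} = 1$)
$d{\left(G \right)} = G^{2} + 2 G$ ($d{\left(G \right)} = \left(G^{2} + 1 G\right) + G = \left(G^{2} + G\right) + G = \left(G + G^{2}\right) + G = G^{2} + 2 G$)
$119 \left(-114 + d{\left(\left(2 + 2\right)^{2} \left(-2\right) + 3 \right)}\right) = 119 \left(-114 + \left(\left(2 + 2\right)^{2} \left(-2\right) + 3\right) \left(2 + \left(\left(2 + 2\right)^{2} \left(-2\right) + 3\right)\right)\right) = 119 \left(-114 + \left(4^{2} \left(-2\right) + 3\right) \left(2 + \left(4^{2} \left(-2\right) + 3\right)\right)\right) = 119 \left(-114 + \left(16 \left(-2\right) + 3\right) \left(2 + \left(16 \left(-2\right) + 3\right)\right)\right) = 119 \left(-114 + \left(-32 + 3\right) \left(2 + \left(-32 + 3\right)\right)\right) = 119 \left(-114 - 29 \left(2 - 29\right)\right) = 119 \left(-114 - -783\right) = 119 \left(-114 + 783\right) = 119 \cdot 669 = 79611$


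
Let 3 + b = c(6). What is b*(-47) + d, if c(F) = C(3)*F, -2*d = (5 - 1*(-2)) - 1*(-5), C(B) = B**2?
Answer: -2403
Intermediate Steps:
d = -6 (d = -((5 - 1*(-2)) - 1*(-5))/2 = -((5 + 2) + 5)/2 = -(7 + 5)/2 = -1/2*12 = -6)
c(F) = 9*F (c(F) = 3**2*F = 9*F)
b = 51 (b = -3 + 9*6 = -3 + 54 = 51)
b*(-47) + d = 51*(-47) - 6 = -2397 - 6 = -2403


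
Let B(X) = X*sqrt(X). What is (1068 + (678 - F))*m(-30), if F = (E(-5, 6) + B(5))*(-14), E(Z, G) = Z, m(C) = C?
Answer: -50280 - 2100*sqrt(5) ≈ -54976.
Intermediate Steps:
B(X) = X**(3/2)
F = 70 - 70*sqrt(5) (F = (-5 + 5**(3/2))*(-14) = (-5 + 5*sqrt(5))*(-14) = 70 - 70*sqrt(5) ≈ -86.525)
(1068 + (678 - F))*m(-30) = (1068 + (678 - (70 - 70*sqrt(5))))*(-30) = (1068 + (678 + (-70 + 70*sqrt(5))))*(-30) = (1068 + (608 + 70*sqrt(5)))*(-30) = (1676 + 70*sqrt(5))*(-30) = -50280 - 2100*sqrt(5)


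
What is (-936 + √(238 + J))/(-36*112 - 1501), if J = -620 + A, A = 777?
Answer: 936/5533 - √395/5533 ≈ 0.16557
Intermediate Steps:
J = 157 (J = -620 + 777 = 157)
(-936 + √(238 + J))/(-36*112 - 1501) = (-936 + √(238 + 157))/(-36*112 - 1501) = (-936 + √395)/(-4032 - 1501) = (-936 + √395)/(-5533) = (-936 + √395)*(-1/5533) = 936/5533 - √395/5533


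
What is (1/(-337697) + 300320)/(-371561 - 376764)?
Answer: -101417163039/252707107525 ≈ -0.40132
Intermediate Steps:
(1/(-337697) + 300320)/(-371561 - 376764) = (-1/337697 + 300320)/(-748325) = (101417163039/337697)*(-1/748325) = -101417163039/252707107525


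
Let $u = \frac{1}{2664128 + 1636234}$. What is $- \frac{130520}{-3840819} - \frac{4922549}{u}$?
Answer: $- \frac{81305309025154571902}{3840819} \approx -2.1169 \cdot 10^{13}$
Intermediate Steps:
$u = \frac{1}{4300362} \approx 2.3254 \cdot 10^{-7}$
$- \frac{130520}{-3840819} - \frac{4922549}{u} = - \frac{130520}{-3840819} - 4922549 \frac{1}{\frac{1}{4300362}} = \left(-130520\right) \left(- \frac{1}{3840819}\right) - 21168742662738 = \frac{130520}{3840819} - 21168742662738 = - \frac{81305309025154571902}{3840819}$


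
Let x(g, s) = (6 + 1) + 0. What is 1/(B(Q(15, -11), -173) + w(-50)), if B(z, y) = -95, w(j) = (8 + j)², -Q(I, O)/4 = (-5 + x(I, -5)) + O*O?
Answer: 1/1669 ≈ 0.00059916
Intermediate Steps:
x(g, s) = 7 (x(g, s) = 7 + 0 = 7)
Q(I, O) = -8 - 4*O² (Q(I, O) = -4*((-5 + 7) + O*O) = -4*(2 + O²) = -8 - 4*O²)
1/(B(Q(15, -11), -173) + w(-50)) = 1/(-95 + (8 - 50)²) = 1/(-95 + (-42)²) = 1/(-95 + 1764) = 1/1669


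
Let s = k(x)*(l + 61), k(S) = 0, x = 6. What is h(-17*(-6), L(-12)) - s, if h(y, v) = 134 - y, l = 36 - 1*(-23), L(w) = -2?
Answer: 32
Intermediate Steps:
l = 59 (l = 36 + 23 = 59)
s = 0 (s = 0*(59 + 61) = 0*120 = 0)
h(-17*(-6), L(-12)) - s = (134 - (-17)*(-6)) - 1*0 = (134 - 1*102) + 0 = (134 - 102) + 0 = 32 + 0 = 32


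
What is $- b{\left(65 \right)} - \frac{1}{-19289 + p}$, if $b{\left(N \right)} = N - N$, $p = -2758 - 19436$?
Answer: $\frac{1}{41483} \approx 2.4106 \cdot 10^{-5}$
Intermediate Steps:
$p = -22194$
$b{\left(N \right)} = 0$
$- b{\left(65 \right)} - \frac{1}{-19289 + p} = \left(-1\right) 0 - \frac{1}{-19289 - 22194} = 0 - \frac{1}{-41483} = 0 - - \frac{1}{41483} = 0 + \frac{1}{41483} = \frac{1}{41483}$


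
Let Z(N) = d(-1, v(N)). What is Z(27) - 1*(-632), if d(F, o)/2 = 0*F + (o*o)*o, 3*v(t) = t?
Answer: 2090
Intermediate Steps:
v(t) = t/3
d(F, o) = 2*o³ (d(F, o) = 2*(0*F + (o*o)*o) = 2*(0 + o²*o) = 2*(0 + o³) = 2*o³)
Z(N) = 2*N³/27 (Z(N) = 2*(N/3)³ = 2*(N³/27) = 2*N³/27)
Z(27) - 1*(-632) = (2/27)*27³ - 1*(-632) = (2/27)*19683 + 632 = 1458 + 632 = 2090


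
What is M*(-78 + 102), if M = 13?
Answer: 312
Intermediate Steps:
M*(-78 + 102) = 13*(-78 + 102) = 13*24 = 312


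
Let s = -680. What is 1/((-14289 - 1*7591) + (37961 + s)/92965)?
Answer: -92965/2034036919 ≈ -4.5705e-5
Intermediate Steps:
1/((-14289 - 1*7591) + (37961 + s)/92965) = 1/((-14289 - 1*7591) + (37961 - 680)/92965) = 1/((-14289 - 7591) + 37281*(1/92965)) = 1/(-21880 + 37281/92965) = 1/(-2034036919/92965) = -92965/2034036919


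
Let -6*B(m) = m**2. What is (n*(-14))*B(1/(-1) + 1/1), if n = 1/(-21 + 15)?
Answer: 0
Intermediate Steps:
n = -1/6 (n = 1/(-6) = -1/6 ≈ -0.16667)
B(m) = -m**2/6
(n*(-14))*B(1/(-1) + 1/1) = (-1/6*(-14))*(-(1/(-1) + 1/1)**2/6) = 7*(-(1*(-1) + 1*1)**2/6)/3 = 7*(-(-1 + 1)**2/6)/3 = 7*(-1/6*0**2)/3 = 7*(-1/6*0)/3 = (7/3)*0 = 0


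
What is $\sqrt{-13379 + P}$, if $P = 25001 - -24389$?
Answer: $\sqrt{36011} \approx 189.77$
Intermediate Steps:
$P = 49390$ ($P = 25001 + 24389 = 49390$)
$\sqrt{-13379 + P} = \sqrt{-13379 + 49390} = \sqrt{36011}$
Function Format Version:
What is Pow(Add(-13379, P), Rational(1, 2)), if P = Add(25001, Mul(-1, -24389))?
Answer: Pow(36011, Rational(1, 2)) ≈ 189.77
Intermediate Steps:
P = 49390 (P = Add(25001, 24389) = 49390)
Pow(Add(-13379, P), Rational(1, 2)) = Pow(Add(-13379, 49390), Rational(1, 2)) = Pow(36011, Rational(1, 2))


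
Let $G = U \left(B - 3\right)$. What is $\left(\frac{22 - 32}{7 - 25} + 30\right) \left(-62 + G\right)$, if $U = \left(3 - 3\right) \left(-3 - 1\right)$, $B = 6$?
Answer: $- \frac{17050}{9} \approx -1894.4$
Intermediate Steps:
$U = 0$ ($U = 0 \left(-4\right) = 0$)
$G = 0$ ($G = 0 \left(6 - 3\right) = 0 \cdot 3 = 0$)
$\left(\frac{22 - 32}{7 - 25} + 30\right) \left(-62 + G\right) = \left(\frac{22 - 32}{7 - 25} + 30\right) \left(-62 + 0\right) = \left(- \frac{10}{-18} + 30\right) \left(-62\right) = \left(\left(-10\right) \left(- \frac{1}{18}\right) + 30\right) \left(-62\right) = \left(\frac{5}{9} + 30\right) \left(-62\right) = \frac{275}{9} \left(-62\right) = - \frac{17050}{9}$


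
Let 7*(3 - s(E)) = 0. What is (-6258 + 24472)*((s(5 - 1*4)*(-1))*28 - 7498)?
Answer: -138098548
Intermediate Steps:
s(E) = 3 (s(E) = 3 - ⅐*0 = 3 + 0 = 3)
(-6258 + 24472)*((s(5 - 1*4)*(-1))*28 - 7498) = (-6258 + 24472)*((3*(-1))*28 - 7498) = 18214*(-3*28 - 7498) = 18214*(-84 - 7498) = 18214*(-7582) = -138098548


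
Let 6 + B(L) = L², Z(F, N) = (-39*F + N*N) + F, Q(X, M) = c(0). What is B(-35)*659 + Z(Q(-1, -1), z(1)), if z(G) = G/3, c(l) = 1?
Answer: 7229548/9 ≈ 8.0328e+5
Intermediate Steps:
Q(X, M) = 1
z(G) = G/3 (z(G) = G*(⅓) = G/3)
Z(F, N) = N² - 38*F (Z(F, N) = (-39*F + N²) + F = (N² - 39*F) + F = N² - 38*F)
B(L) = -6 + L²
B(-35)*659 + Z(Q(-1, -1), z(1)) = (-6 + (-35)²)*659 + (((⅓)*1)² - 38*1) = (-6 + 1225)*659 + ((⅓)² - 38) = 1219*659 + (⅑ - 38) = 803321 - 341/9 = 7229548/9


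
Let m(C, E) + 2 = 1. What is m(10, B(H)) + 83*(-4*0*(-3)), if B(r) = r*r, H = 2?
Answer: -1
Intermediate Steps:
B(r) = r²
m(C, E) = -1 (m(C, E) = -2 + 1 = -1)
m(10, B(H)) + 83*(-4*0*(-3)) = -1 + 83*(-4*0*(-3)) = -1 + 83*(0*(-3)) = -1 + 83*0 = -1 + 0 = -1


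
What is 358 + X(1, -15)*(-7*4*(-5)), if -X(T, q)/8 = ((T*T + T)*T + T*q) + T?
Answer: 13798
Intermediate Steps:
X(T, q) = -8*T - 8*T*q - 8*T*(T + T²) (X(T, q) = -8*(((T*T + T)*T + T*q) + T) = -8*(((T² + T)*T + T*q) + T) = -8*(((T + T²)*T + T*q) + T) = -8*((T*(T + T²) + T*q) + T) = -8*((T*q + T*(T + T²)) + T) = -8*(T + T*q + T*(T + T²)) = -8*T - 8*T*q - 8*T*(T + T²))
358 + X(1, -15)*(-7*4*(-5)) = 358 + (-8*1*(1 + 1 - 15 + 1²))*(-7*4*(-5)) = 358 + (-8*1*(1 + 1 - 15 + 1))*(-28*(-5)) = 358 - 8*1*(-12)*140 = 358 + 96*140 = 358 + 13440 = 13798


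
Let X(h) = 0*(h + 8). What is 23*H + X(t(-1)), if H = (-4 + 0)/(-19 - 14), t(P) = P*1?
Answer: 92/33 ≈ 2.7879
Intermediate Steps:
t(P) = P
X(h) = 0 (X(h) = 0*(8 + h) = 0)
H = 4/33 (H = -4/(-33) = -4*(-1/33) = 4/33 ≈ 0.12121)
23*H + X(t(-1)) = 23*(4/33) + 0 = 92/33 + 0 = 92/33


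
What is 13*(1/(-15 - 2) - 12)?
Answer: -2665/17 ≈ -156.76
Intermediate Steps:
13*(1/(-15 - 2) - 12) = 13*(1/(-17) - 12) = 13*(-1/17 - 12) = 13*(-205/17) = -2665/17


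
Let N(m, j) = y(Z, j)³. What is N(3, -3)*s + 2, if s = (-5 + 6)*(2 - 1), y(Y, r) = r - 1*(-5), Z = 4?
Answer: 10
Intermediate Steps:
y(Y, r) = 5 + r (y(Y, r) = r + 5 = 5 + r)
N(m, j) = (5 + j)³
s = 1 (s = 1*1 = 1)
N(3, -3)*s + 2 = (5 - 3)³*1 + 2 = 2³*1 + 2 = 8*1 + 2 = 8 + 2 = 10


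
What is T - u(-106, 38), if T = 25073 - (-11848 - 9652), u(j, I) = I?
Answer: 46535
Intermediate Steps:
T = 46573 (T = 25073 - 1*(-21500) = 25073 + 21500 = 46573)
T - u(-106, 38) = 46573 - 1*38 = 46573 - 38 = 46535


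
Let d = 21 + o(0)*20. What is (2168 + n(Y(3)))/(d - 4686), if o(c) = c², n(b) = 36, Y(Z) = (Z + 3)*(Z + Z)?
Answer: -2204/4665 ≈ -0.47245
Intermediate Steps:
Y(Z) = 2*Z*(3 + Z) (Y(Z) = (3 + Z)*(2*Z) = 2*Z*(3 + Z))
d = 21 (d = 21 + 0²*20 = 21 + 0*20 = 21 + 0 = 21)
(2168 + n(Y(3)))/(d - 4686) = (2168 + 36)/(21 - 4686) = 2204/(-4665) = 2204*(-1/4665) = -2204/4665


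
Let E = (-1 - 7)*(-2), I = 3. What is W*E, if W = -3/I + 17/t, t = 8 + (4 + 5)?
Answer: 0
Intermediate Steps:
E = 16 (E = -8*(-2) = 16)
t = 17 (t = 8 + 9 = 17)
W = 0 (W = -3/3 + 17/17 = -3*⅓ + 17*(1/17) = -1 + 1 = 0)
W*E = 0*16 = 0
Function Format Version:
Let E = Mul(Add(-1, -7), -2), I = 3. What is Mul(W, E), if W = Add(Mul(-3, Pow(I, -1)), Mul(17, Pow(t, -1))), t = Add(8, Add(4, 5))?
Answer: 0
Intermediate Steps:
E = 16 (E = Mul(-8, -2) = 16)
t = 17 (t = Add(8, 9) = 17)
W = 0 (W = Add(Mul(-3, Pow(3, -1)), Mul(17, Pow(17, -1))) = Add(Mul(-3, Rational(1, 3)), Mul(17, Rational(1, 17))) = Add(-1, 1) = 0)
Mul(W, E) = Mul(0, 16) = 0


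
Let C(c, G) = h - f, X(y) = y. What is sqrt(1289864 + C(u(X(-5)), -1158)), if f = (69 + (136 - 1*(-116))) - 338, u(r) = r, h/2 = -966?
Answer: 13*sqrt(7621) ≈ 1134.9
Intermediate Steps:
h = -1932 (h = 2*(-966) = -1932)
f = -17 (f = (69 + (136 + 116)) - 338 = (69 + 252) - 338 = 321 - 338 = -17)
C(c, G) = -1915 (C(c, G) = -1932 - 1*(-17) = -1932 + 17 = -1915)
sqrt(1289864 + C(u(X(-5)), -1158)) = sqrt(1289864 - 1915) = sqrt(1287949) = 13*sqrt(7621)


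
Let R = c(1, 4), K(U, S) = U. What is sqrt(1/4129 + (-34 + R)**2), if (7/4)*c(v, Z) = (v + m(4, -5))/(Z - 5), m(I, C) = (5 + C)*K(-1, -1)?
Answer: sqrt(998436813845)/28903 ≈ 34.571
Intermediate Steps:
m(I, C) = -5 - C (m(I, C) = (5 + C)*(-1) = -5 - C)
c(v, Z) = 4*v/(7*(-5 + Z)) (c(v, Z) = 4*((v + (-5 - 1*(-5)))/(Z - 5))/7 = 4*((v + (-5 + 5))/(-5 + Z))/7 = 4*((v + 0)/(-5 + Z))/7 = 4*(v/(-5 + Z))/7 = 4*v/(7*(-5 + Z)))
R = -4/7 (R = (4/7)*1/(-5 + 4) = (4/7)*1/(-1) = (4/7)*1*(-1) = -4/7 ≈ -0.57143)
sqrt(1/4129 + (-34 + R)**2) = sqrt(1/4129 + (-34 - 4/7)**2) = sqrt(1/4129 + (-242/7)**2) = sqrt(1/4129 + 58564/49) = sqrt(241810805/202321) = sqrt(998436813845)/28903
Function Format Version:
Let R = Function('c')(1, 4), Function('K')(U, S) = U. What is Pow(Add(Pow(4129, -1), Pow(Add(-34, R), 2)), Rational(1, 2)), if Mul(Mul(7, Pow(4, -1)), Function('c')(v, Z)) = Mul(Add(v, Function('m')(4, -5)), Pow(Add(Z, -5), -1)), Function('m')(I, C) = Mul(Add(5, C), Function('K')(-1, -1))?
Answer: Mul(Rational(1, 28903), Pow(998436813845, Rational(1, 2))) ≈ 34.571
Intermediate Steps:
Function('m')(I, C) = Add(-5, Mul(-1, C)) (Function('m')(I, C) = Mul(Add(5, C), -1) = Add(-5, Mul(-1, C)))
Function('c')(v, Z) = Mul(Rational(4, 7), v, Pow(Add(-5, Z), -1)) (Function('c')(v, Z) = Mul(Rational(4, 7), Mul(Add(v, Add(-5, Mul(-1, -5))), Pow(Add(Z, -5), -1))) = Mul(Rational(4, 7), Mul(Add(v, Add(-5, 5)), Pow(Add(-5, Z), -1))) = Mul(Rational(4, 7), Mul(Add(v, 0), Pow(Add(-5, Z), -1))) = Mul(Rational(4, 7), Mul(v, Pow(Add(-5, Z), -1))) = Mul(Rational(4, 7), v, Pow(Add(-5, Z), -1)))
R = Rational(-4, 7) (R = Mul(Rational(4, 7), 1, Pow(Add(-5, 4), -1)) = Mul(Rational(4, 7), 1, Pow(-1, -1)) = Mul(Rational(4, 7), 1, -1) = Rational(-4, 7) ≈ -0.57143)
Pow(Add(Pow(4129, -1), Pow(Add(-34, R), 2)), Rational(1, 2)) = Pow(Add(Pow(4129, -1), Pow(Add(-34, Rational(-4, 7)), 2)), Rational(1, 2)) = Pow(Add(Rational(1, 4129), Pow(Rational(-242, 7), 2)), Rational(1, 2)) = Pow(Add(Rational(1, 4129), Rational(58564, 49)), Rational(1, 2)) = Pow(Rational(241810805, 202321), Rational(1, 2)) = Mul(Rational(1, 28903), Pow(998436813845, Rational(1, 2)))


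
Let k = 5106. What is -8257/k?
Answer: -359/222 ≈ -1.6171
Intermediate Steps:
-8257/k = -8257/5106 = -8257*1/5106 = -359/222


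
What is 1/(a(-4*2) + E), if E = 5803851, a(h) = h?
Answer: 1/5803843 ≈ 1.7230e-7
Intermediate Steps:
1/(a(-4*2) + E) = 1/(-4*2 + 5803851) = 1/(-8 + 5803851) = 1/5803843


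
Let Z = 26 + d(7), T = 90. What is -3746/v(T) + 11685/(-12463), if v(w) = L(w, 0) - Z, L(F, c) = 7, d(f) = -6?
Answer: 46534493/162019 ≈ 287.22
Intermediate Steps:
Z = 20 (Z = 26 - 6 = 20)
v(w) = -13 (v(w) = 7 - 1*20 = 7 - 20 = -13)
-3746/v(T) + 11685/(-12463) = -3746/(-13) + 11685/(-12463) = -3746*(-1/13) + 11685*(-1/12463) = 3746/13 - 11685/12463 = 46534493/162019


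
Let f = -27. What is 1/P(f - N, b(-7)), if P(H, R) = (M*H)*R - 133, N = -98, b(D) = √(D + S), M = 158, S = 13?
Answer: 133/755043455 + 11218*√6/755043455 ≈ 3.6569e-5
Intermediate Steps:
b(D) = √(13 + D) (b(D) = √(D + 13) = √(13 + D))
P(H, R) = -133 + 158*H*R (P(H, R) = (158*H)*R - 133 = 158*H*R - 133 = -133 + 158*H*R)
1/P(f - N, b(-7)) = 1/(-133 + 158*(-27 - 1*(-98))*√(13 - 7)) = 1/(-133 + 158*(-27 + 98)*√6) = 1/(-133 + 158*71*√6) = 1/(-133 + 11218*√6)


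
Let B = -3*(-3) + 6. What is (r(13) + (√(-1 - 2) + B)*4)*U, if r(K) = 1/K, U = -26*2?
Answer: -3124 - 208*I*√3 ≈ -3124.0 - 360.27*I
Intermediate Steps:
U = -52
B = 15 (B = 9 + 6 = 15)
(r(13) + (√(-1 - 2) + B)*4)*U = (1/13 + (√(-1 - 2) + 15)*4)*(-52) = (1/13 + (√(-3) + 15)*4)*(-52) = (1/13 + (I*√3 + 15)*4)*(-52) = (1/13 + (15 + I*√3)*4)*(-52) = (1/13 + (60 + 4*I*√3))*(-52) = (781/13 + 4*I*√3)*(-52) = -3124 - 208*I*√3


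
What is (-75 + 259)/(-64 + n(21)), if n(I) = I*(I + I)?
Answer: 92/409 ≈ 0.22494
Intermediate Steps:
n(I) = 2*I² (n(I) = I*(2*I) = 2*I²)
(-75 + 259)/(-64 + n(21)) = (-75 + 259)/(-64 + 2*21²) = 184/(-64 + 2*441) = 184/(-64 + 882) = 184/818 = 184*(1/818) = 92/409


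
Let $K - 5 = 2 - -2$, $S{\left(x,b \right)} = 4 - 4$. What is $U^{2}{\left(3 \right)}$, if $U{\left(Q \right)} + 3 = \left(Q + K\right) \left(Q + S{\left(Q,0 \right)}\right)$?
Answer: $1089$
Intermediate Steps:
$S{\left(x,b \right)} = 0$
$K = 9$ ($K = 5 + \left(2 - -2\right) = 5 + \left(2 + 2\right) = 5 + 4 = 9$)
$U{\left(Q \right)} = -3 + Q \left(9 + Q\right)$ ($U{\left(Q \right)} = -3 + \left(Q + 9\right) \left(Q + 0\right) = -3 + \left(9 + Q\right) Q = -3 + Q \left(9 + Q\right)$)
$U^{2}{\left(3 \right)} = \left(-3 + 3^{2} + 9 \cdot 3\right)^{2} = \left(-3 + 9 + 27\right)^{2} = 33^{2} = 1089$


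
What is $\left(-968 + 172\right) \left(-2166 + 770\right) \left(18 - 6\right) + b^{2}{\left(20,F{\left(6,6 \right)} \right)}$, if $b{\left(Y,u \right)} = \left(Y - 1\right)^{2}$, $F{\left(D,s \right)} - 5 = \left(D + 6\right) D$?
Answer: $13464913$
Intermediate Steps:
$F{\left(D,s \right)} = 5 + D \left(6 + D\right)$ ($F{\left(D,s \right)} = 5 + \left(D + 6\right) D = 5 + \left(6 + D\right) D = 5 + D \left(6 + D\right)$)
$b{\left(Y,u \right)} = \left(-1 + Y\right)^{2}$
$\left(-968 + 172\right) \left(-2166 + 770\right) \left(18 - 6\right) + b^{2}{\left(20,F{\left(6,6 \right)} \right)} = \left(-968 + 172\right) \left(-2166 + 770\right) \left(18 - 6\right) + \left(\left(-1 + 20\right)^{2}\right)^{2} = \left(-796\right) \left(-1396\right) 12 + \left(19^{2}\right)^{2} = 1111216 \cdot 12 + 361^{2} = 13334592 + 130321 = 13464913$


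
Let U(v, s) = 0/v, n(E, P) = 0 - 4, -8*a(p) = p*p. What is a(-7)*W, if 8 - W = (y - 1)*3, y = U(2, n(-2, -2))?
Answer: -539/8 ≈ -67.375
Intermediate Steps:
a(p) = -p²/8 (a(p) = -p*p/8 = -p²/8)
n(E, P) = -4
U(v, s) = 0
y = 0
W = 11 (W = 8 - (0 - 1)*3 = 8 - (-1)*3 = 8 - 1*(-3) = 8 + 3 = 11)
a(-7)*W = -⅛*(-7)²*11 = -⅛*49*11 = -49/8*11 = -539/8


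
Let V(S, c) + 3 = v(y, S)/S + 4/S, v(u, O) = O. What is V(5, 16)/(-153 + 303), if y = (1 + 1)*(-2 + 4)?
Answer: -1/125 ≈ -0.0080000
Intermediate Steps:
y = 4 (y = 2*2 = 4)
V(S, c) = -2 + 4/S (V(S, c) = -3 + (S/S + 4/S) = -3 + (1 + 4/S) = -2 + 4/S)
V(5, 16)/(-153 + 303) = (-2 + 4/5)/(-153 + 303) = (-2 + 4*(⅕))/150 = (-2 + ⅘)/150 = (1/150)*(-6/5) = -1/125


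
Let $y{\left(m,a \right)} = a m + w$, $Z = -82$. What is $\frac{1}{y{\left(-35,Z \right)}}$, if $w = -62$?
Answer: $\frac{1}{2808} \approx 0.00035613$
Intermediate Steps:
$y{\left(m,a \right)} = -62 + a m$ ($y{\left(m,a \right)} = a m - 62 = -62 + a m$)
$\frac{1}{y{\left(-35,Z \right)}} = \frac{1}{-62 - -2870} = \frac{1}{-62 + 2870} = \frac{1}{2808}$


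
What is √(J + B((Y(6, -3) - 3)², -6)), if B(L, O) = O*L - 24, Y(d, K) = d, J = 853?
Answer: 5*√31 ≈ 27.839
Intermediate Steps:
B(L, O) = -24 + L*O (B(L, O) = L*O - 24 = -24 + L*O)
√(J + B((Y(6, -3) - 3)², -6)) = √(853 + (-24 + (6 - 3)²*(-6))) = √(853 + (-24 + 3²*(-6))) = √(853 + (-24 + 9*(-6))) = √(853 + (-24 - 54)) = √(853 - 78) = √775 = 5*√31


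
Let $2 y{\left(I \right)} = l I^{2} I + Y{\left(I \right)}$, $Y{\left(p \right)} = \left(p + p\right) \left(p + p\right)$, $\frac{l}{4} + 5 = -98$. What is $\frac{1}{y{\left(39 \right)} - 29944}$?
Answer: $- \frac{1}{12246616} \approx -8.1655 \cdot 10^{-8}$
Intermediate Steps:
$l = -412$ ($l = -20 + 4 \left(-98\right) = -20 - 392 = -412$)
$Y{\left(p \right)} = 4 p^{2}$ ($Y{\left(p \right)} = 2 p 2 p = 4 p^{2}$)
$y{\left(I \right)} = - 206 I^{3} + 2 I^{2}$ ($y{\left(I \right)} = \frac{- 412 I^{2} I + 4 I^{2}}{2} = \frac{- 412 I^{3} + 4 I^{2}}{2} = - 206 I^{3} + 2 I^{2}$)
$\frac{1}{y{\left(39 \right)} - 29944} = \frac{1}{39^{2} \left(2 - 8034\right) - 29944} = \frac{1}{1521 \left(2 - 8034\right) - 29944} = \frac{1}{1521 \left(-8032\right) - 29944} = \frac{1}{-12216672 - 29944} = \frac{1}{-12246616} = - \frac{1}{12246616}$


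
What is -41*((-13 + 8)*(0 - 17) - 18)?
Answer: -2747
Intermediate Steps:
-41*((-13 + 8)*(0 - 17) - 18) = -41*(-5*(-17) - 18) = -41*(85 - 18) = -41*67 = -1*2747 = -2747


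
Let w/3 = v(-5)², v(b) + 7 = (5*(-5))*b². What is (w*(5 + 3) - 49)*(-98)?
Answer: -939440446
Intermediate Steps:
v(b) = -7 - 25*b² (v(b) = -7 + (5*(-5))*b² = -7 - 25*b²)
w = 1198272 (w = 3*(-7 - 25*(-5)²)² = 3*(-7 - 25*25)² = 3*(-7 - 625)² = 3*(-632)² = 3*399424 = 1198272)
(w*(5 + 3) - 49)*(-98) = (1198272*(5 + 3) - 49)*(-98) = (1198272*8 - 49)*(-98) = (9586176 - 49)*(-98) = 9586127*(-98) = -939440446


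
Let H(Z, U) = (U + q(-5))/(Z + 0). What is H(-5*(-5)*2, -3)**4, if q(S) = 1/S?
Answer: 4096/244140625 ≈ 1.6777e-5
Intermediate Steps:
q(S) = 1/S
H(Z, U) = (-1/5 + U)/Z (H(Z, U) = (U + 1/(-5))/(Z + 0) = (U - 1/5)/Z = (-1/5 + U)/Z)
H(-5*(-5)*2, -3)**4 = ((-1/5 - 3)/((-5*(-5)*2)))**4 = (-16/5/(25*2))**4 = (-16/5/50)**4 = ((1/50)*(-16/5))**4 = (-8/125)**4 = 4096/244140625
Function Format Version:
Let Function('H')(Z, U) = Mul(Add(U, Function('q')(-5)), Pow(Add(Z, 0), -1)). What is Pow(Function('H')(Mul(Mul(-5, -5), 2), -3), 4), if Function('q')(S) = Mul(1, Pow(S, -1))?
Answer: Rational(4096, 244140625) ≈ 1.6777e-5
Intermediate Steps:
Function('q')(S) = Pow(S, -1)
Function('H')(Z, U) = Mul(Pow(Z, -1), Add(Rational(-1, 5), U)) (Function('H')(Z, U) = Mul(Add(U, Pow(-5, -1)), Pow(Add(Z, 0), -1)) = Mul(Add(U, Rational(-1, 5)), Pow(Z, -1)) = Mul(Add(Rational(-1, 5), U), Pow(Z, -1)) = Mul(Pow(Z, -1), Add(Rational(-1, 5), U)))
Pow(Function('H')(Mul(Mul(-5, -5), 2), -3), 4) = Pow(Mul(Pow(Mul(Mul(-5, -5), 2), -1), Add(Rational(-1, 5), -3)), 4) = Pow(Mul(Pow(Mul(25, 2), -1), Rational(-16, 5)), 4) = Pow(Mul(Pow(50, -1), Rational(-16, 5)), 4) = Pow(Mul(Rational(1, 50), Rational(-16, 5)), 4) = Pow(Rational(-8, 125), 4) = Rational(4096, 244140625)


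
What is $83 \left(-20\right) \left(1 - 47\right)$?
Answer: $76360$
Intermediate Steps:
$83 \left(-20\right) \left(1 - 47\right) = \left(-1660\right) \left(-46\right) = 76360$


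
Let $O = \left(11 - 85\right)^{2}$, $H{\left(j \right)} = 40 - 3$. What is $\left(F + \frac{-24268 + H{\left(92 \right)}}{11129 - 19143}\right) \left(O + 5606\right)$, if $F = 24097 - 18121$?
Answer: $\frac{265501974195}{4007} \approx 6.626 \cdot 10^{7}$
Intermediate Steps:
$H{\left(j \right)} = 37$ ($H{\left(j \right)} = 40 - 3 = 37$)
$O = 5476$ ($O = \left(-74\right)^{2} = 5476$)
$F = 5976$ ($F = 24097 - 18121 = 5976$)
$\left(F + \frac{-24268 + H{\left(92 \right)}}{11129 - 19143}\right) \left(O + 5606\right) = \left(5976 + \frac{-24268 + 37}{11129 - 19143}\right) \left(5476 + 5606\right) = \left(5976 - \frac{24231}{-8014}\right) 11082 = \left(5976 - - \frac{24231}{8014}\right) 11082 = \left(5976 + \frac{24231}{8014}\right) 11082 = \frac{47915895}{8014} \cdot 11082 = \frac{265501974195}{4007}$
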